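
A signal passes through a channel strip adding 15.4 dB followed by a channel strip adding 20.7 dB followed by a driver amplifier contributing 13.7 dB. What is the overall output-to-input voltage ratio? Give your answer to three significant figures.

Net gain = 15.4 + 20.7 + 13.7 = 49.8 dB.
Voltage ratio = 10^(49.8/20) = 309.

309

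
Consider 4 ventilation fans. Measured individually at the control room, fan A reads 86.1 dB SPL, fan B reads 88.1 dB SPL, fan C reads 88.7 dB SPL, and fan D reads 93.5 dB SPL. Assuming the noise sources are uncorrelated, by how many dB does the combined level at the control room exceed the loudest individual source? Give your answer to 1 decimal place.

2.6 dB

Incoherent sources sum as intensities:
L_total = 10·log₁₀(10^(86.1/10) + 10^(88.1/10) + 10^(88.7/10) + 10^(93.5/10)) = 96.06 dB SPL.
Excess over the loudest (93.5 dB): 96.06 − 93.5 = 2.6 dB.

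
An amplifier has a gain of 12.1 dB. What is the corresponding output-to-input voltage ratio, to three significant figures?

4.03

Voltage ratio = 10^(dB/20).
10^(12.1/20) = 10^(0.6050) = 4.03.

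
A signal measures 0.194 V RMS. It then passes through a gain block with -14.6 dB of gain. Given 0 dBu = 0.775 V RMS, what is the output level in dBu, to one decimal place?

Input level: 20·log₁₀(0.194/0.775) = -12.03 dBu.
Output: -12.03 − 14.6 = -26.6 dBu.

-26.6 dBu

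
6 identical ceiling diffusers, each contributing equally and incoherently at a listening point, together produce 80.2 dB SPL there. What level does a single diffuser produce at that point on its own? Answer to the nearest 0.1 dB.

6 equal incoherent sources add 10·log₁₀(6) = 7.78 dB over one source.
L_one = 80.2 − 7.78 = 72.4 dB SPL.

72.4 dB SPL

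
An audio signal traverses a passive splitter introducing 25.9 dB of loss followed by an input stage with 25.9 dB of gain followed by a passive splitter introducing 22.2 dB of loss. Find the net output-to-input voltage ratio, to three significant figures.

Net gain = (−25.9) + 25.9 + (−22.2) = -22.2 dB.
Voltage ratio = 10^(-22.2/20) = 0.0776.

0.0776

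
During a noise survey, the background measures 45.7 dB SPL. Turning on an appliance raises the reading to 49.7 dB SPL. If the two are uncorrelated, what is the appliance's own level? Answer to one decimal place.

Subtract intensities: L_src = 10·log₁₀(10^(L_total/10) − 10^(L_bg/10)).
L_src = 10·log₁₀(10^(49.7/10) − 10^(45.7/10)) = 10·log₁₀(56170) = 47.5 dB SPL.

47.5 dB SPL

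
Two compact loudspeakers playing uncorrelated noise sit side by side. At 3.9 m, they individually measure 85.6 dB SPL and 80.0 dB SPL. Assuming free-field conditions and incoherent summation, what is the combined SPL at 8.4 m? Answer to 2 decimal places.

79.99 dB SPL

Combined at 3.9 m: 10·log₁₀(10^(85.6/10)+10^(80.0/10)) = 86.657 dB SPL.
Then apply −20·log₁₀(8.4/3.9) = -6.664 dB → 79.99 dB SPL.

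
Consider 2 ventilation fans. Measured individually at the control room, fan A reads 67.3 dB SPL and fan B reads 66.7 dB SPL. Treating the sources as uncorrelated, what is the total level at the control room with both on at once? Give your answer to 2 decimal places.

70.02 dB SPL

Add the sources as powers (linear), then convert back to dB:
L_total = 10·log₁₀(10^(67.3/10) + 10^(66.7/10)) = 10·log₁₀(10050000) = 70.02 dB SPL.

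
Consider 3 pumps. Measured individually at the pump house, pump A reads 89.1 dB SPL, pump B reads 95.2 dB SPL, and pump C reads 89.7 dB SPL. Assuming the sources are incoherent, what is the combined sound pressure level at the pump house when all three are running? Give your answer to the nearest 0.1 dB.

97.0 dB SPL

Add the sources as powers (linear), then convert back to dB:
L_total = 10·log₁₀(10^(89.1/10) + 10^(95.2/10) + 10^(89.7/10)) = 10·log₁₀(5057000000) = 97.0 dB SPL.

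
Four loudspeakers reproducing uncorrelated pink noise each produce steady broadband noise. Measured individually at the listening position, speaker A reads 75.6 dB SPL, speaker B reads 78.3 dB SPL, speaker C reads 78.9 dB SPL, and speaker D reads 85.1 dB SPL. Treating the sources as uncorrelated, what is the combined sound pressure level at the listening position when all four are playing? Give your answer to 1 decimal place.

87.0 dB SPL

Incoherent sources sum as intensities:
L_total = 10·log₁₀(10^(75.6/10) + 10^(78.3/10) + 10^(78.9/10) + 10^(85.1/10)) = 10·log₁₀(505100000) = 87.0 dB SPL.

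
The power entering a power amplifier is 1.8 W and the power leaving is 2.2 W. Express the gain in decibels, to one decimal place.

Power is a power quantity, so gain = 10·log₁₀(P_out/P_in).
10·log₁₀(2.2/1.8) = 10·log₁₀(1.222) = 0.9 dB.

0.9 dB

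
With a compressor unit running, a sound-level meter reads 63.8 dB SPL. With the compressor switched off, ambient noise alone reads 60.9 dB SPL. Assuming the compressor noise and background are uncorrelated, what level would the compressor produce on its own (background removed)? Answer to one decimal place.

60.7 dB SPL

Subtract intensities: L_src = 10·log₁₀(10^(L_total/10) − 10^(L_bg/10)).
L_src = 10·log₁₀(10^(63.8/10) − 10^(60.9/10)) = 10·log₁₀(1169000) = 60.7 dB SPL.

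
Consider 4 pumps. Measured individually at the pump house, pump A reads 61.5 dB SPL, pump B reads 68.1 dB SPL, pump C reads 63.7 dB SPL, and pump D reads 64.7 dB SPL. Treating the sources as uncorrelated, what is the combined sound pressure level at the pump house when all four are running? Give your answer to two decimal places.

71.19 dB SPL

Add the sources as powers (linear), then convert back to dB:
L_total = 10·log₁₀(10^(61.5/10) + 10^(68.1/10) + 10^(63.7/10) + 10^(64.7/10)) = 10·log₁₀(13160000) = 71.19 dB SPL.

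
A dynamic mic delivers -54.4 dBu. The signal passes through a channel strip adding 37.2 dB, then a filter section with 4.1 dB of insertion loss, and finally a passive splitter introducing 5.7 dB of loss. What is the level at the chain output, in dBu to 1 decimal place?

-27.0 dBu

Cascaded gains and losses add directly in dB.
-54.4 + 37.2 − 4.1 − 5.7 = -27.0 dBu.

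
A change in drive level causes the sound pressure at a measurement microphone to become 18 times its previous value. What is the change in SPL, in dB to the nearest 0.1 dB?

Sound pressure is an amplitude quantity: ΔL = 20·log₁₀(p₂/p₁).
20·log₁₀(18) = 25.1 dB.

25.1 dB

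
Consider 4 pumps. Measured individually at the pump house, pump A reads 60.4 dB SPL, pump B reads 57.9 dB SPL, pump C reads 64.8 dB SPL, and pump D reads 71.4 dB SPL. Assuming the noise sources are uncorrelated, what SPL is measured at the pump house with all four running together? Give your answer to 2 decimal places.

72.68 dB SPL

Add the sources as powers (linear), then convert back to dB:
L_total = 10·log₁₀(10^(60.4/10) + 10^(57.9/10) + 10^(64.8/10) + 10^(71.4/10)) = 10·log₁₀(18540000) = 72.68 dB SPL.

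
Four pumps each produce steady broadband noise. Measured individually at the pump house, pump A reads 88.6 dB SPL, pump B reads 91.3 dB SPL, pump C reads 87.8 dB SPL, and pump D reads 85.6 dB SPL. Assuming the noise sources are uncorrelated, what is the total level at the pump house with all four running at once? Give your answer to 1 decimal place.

94.8 dB SPL

Incoherent sources sum as intensities:
L_total = 10·log₁₀(10^(88.6/10) + 10^(91.3/10) + 10^(87.8/10) + 10^(85.6/10)) = 10·log₁₀(3039000000) = 94.8 dB SPL.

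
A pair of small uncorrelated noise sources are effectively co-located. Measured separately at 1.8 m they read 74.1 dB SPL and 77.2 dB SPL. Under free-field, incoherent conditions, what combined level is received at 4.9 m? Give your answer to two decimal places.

70.23 dB SPL

Combined at 1.8 m: 10·log₁₀(10^(74.1/10)+10^(77.2/10)) = 78.931 dB SPL.
Then apply −20·log₁₀(4.9/1.8) = -8.698 dB → 70.23 dB SPL.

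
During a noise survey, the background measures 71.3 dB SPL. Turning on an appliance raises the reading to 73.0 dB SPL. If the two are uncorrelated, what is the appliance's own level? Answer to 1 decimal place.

68.1 dB SPL

Subtract intensities: L_src = 10·log₁₀(10^(L_total/10) − 10^(L_bg/10)).
L_src = 10·log₁₀(10^(73.0/10) − 10^(71.3/10)) = 10·log₁₀(6463000) = 68.1 dB SPL.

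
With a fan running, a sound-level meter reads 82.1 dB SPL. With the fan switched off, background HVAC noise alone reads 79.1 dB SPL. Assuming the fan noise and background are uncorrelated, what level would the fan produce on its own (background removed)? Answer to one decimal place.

Background correction is a power subtraction:
L_src = 10·log₁₀(10^(82.1/10) − 10^(79.1/10)) = 10·log₁₀(80900000) = 79.1 dB SPL.

79.1 dB SPL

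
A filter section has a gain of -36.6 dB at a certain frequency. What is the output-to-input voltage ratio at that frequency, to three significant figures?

Voltage ratio = 10^(dB/20).
10^(-36.6/20) = 10^(-1.830) = 0.0148.

0.0148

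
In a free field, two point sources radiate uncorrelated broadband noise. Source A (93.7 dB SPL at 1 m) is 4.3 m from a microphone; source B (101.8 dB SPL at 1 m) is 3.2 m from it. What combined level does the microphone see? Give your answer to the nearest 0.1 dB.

92.1 dB SPL

At the listener: L_A = 93.7 − 20·log₁₀(4.3) = 81.03 dB; L_B = 101.8 − 20·log₁₀(3.2) = 91.70 dB.
Combined: 10·log₁₀(10^(81.03/10)+10^(91.70/10)) = 92.1 dB SPL.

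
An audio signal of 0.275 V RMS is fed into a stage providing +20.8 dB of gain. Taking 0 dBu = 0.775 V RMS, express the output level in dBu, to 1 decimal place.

+11.8 dBu

Input level: 20·log₁₀(0.275/0.775) = -9.00 dBu.
Output: -9.00 + 20.8 = +11.8 dBu.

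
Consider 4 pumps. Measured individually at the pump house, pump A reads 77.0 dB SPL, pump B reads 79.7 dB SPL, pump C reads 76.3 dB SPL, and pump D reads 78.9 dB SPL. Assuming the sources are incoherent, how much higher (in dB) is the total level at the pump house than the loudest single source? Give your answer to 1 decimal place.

Incoherent sources sum as intensities:
L_total = 10·log₁₀(10^(77.0/10) + 10^(79.7/10) + 10^(76.3/10) + 10^(78.9/10)) = 84.21 dB SPL.
Excess over the loudest (79.7 dB): 84.21 − 79.7 = 4.5 dB.

4.5 dB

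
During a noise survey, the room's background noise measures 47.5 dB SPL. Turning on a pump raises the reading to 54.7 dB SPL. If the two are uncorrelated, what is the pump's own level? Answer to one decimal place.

Background correction is a power subtraction:
L_src = 10·log₁₀(10^(54.7/10) − 10^(47.5/10)) = 10·log₁₀(238900) = 53.8 dB SPL.

53.8 dB SPL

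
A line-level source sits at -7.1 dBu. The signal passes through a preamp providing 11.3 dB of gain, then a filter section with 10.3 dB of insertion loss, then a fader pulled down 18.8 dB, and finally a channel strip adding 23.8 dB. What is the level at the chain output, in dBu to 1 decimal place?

-1.1 dBu

In dB, series stages simply add:
-7.1 + 11.3 − 10.3 − 18.8 + 23.8 = -1.1 dBu.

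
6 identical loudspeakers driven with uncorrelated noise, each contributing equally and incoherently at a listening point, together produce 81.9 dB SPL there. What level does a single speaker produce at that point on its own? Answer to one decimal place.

6 equal incoherent sources add 10·log₁₀(6) = 7.78 dB over one source.
L_one = 81.9 − 7.78 = 74.1 dB SPL.

74.1 dB SPL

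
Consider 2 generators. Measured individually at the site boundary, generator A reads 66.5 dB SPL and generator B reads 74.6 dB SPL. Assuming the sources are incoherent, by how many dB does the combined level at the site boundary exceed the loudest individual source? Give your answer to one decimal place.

Incoherent sources sum as intensities:
L_total = 10·log₁₀(10^(66.5/10) + 10^(74.6/10)) = 75.23 dB SPL.
Excess over the loudest (74.6 dB): 75.23 − 74.6 = 0.6 dB.

0.6 dB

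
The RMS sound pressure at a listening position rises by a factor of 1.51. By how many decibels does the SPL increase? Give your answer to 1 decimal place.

SPL change from a pressure ratio uses the 20·log₁₀ form:
20·log₁₀(1.51) = 3.6 dB.

3.6 dB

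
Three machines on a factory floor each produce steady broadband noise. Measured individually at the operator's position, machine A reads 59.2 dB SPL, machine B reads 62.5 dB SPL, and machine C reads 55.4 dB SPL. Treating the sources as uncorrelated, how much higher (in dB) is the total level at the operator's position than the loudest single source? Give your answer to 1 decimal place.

Incoherent sources sum as intensities:
L_total = 10·log₁₀(10^(59.2/10) + 10^(62.5/10) + 10^(55.4/10)) = 64.71 dB SPL.
Excess over the loudest (62.5 dB): 64.71 − 62.5 = 2.2 dB.

2.2 dB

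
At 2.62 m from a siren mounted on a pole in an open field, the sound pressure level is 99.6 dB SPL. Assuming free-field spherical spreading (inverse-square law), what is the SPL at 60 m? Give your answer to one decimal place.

72.4 dB SPL

Inverse-square spreading gives ΔL = −20·log₁₀(d₂/d₁).
ΔL = −20·log₁₀(60/2.62) = -27.20 dB, so L₂ = 99.6 + (-27.20) = 72.4 dB SPL.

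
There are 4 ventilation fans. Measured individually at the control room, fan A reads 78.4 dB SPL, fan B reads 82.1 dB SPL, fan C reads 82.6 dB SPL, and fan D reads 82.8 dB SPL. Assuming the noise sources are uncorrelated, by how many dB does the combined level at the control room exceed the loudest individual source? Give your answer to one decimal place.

Incoherent sources sum as intensities:
L_total = 10·log₁₀(10^(78.4/10) + 10^(82.1/10) + 10^(82.6/10) + 10^(82.8/10)) = 87.81 dB SPL.
Excess over the loudest (82.8 dB): 87.81 − 82.8 = 5.0 dB.

5.0 dB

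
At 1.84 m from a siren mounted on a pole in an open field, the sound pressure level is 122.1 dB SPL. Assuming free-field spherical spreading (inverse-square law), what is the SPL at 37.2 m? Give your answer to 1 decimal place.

Inverse-square spreading gives ΔL = −20·log₁₀(d₂/d₁).
ΔL = −20·log₁₀(37.2/1.84) = -26.11 dB, so L₂ = 122.1 + (-26.11) = 96.0 dB SPL.

96.0 dB SPL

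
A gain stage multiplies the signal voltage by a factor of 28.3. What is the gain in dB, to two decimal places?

Voltage is an amplitude quantity, so gain = 20·log₁₀(V_out/V_in).
20·log₁₀(28.3) = 29.04 dB.

29.04 dB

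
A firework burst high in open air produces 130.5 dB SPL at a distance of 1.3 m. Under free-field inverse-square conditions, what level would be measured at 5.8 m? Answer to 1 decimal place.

Inverse-square spreading gives ΔL = −20·log₁₀(d₂/d₁).
ΔL = −20·log₁₀(5.8/1.3) = -12.99 dB, so L₂ = 130.5 + (-12.99) = 117.5 dB SPL.

117.5 dB SPL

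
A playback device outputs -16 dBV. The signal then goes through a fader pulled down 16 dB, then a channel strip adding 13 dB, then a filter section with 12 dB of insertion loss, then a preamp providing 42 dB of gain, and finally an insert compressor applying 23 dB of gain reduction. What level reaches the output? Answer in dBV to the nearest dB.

-12 dBV

In dB, series stages simply add:
-16 − 16 + 13 − 12 + 42 − 23 = -12 dBV.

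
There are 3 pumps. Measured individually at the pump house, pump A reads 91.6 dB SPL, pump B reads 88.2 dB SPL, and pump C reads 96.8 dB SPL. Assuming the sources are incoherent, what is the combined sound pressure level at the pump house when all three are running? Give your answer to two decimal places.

Add the sources as powers (linear), then convert back to dB:
L_total = 10·log₁₀(10^(91.6/10) + 10^(88.2/10) + 10^(96.8/10)) = 10·log₁₀(6892000000) = 98.38 dB SPL.

98.38 dB SPL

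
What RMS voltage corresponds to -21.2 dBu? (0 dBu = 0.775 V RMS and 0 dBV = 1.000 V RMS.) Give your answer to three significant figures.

0.0675 V

V = 0.775 V × 10^(-21.2/20).
= 0.775 × 0.08710 = 0.0675 V.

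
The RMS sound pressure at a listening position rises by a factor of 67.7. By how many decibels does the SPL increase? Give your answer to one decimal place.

SPL change from a pressure ratio uses the 20·log₁₀ form:
20·log₁₀(67.7) = 36.6 dB.

36.6 dB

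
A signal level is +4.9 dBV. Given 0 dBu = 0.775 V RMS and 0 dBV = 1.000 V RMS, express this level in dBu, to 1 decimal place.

+7.1 dBu

The offset between the scales is 20·log₁₀(0.775/1.000) = −2.214 dB.
So dBu = +4.9 + 2.214 = +7.1 dBu.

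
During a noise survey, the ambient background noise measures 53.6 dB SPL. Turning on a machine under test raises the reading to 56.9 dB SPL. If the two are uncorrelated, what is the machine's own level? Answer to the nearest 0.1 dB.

54.2 dB SPL

Subtract intensities: L_src = 10·log₁₀(10^(L_total/10) − 10^(L_bg/10)).
L_src = 10·log₁₀(10^(56.9/10) − 10^(53.6/10)) = 10·log₁₀(260700) = 54.2 dB SPL.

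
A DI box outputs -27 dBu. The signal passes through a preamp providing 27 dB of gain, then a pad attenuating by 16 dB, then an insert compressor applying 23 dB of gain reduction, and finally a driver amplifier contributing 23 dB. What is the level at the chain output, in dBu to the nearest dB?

In dB, series stages simply add:
-27 + 27 − 16 − 23 + 23 = -16 dBu.

-16 dBu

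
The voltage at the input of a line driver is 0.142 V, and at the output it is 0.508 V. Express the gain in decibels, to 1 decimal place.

Voltage is an amplitude quantity, so gain = 20·log₁₀(V_out/V_in).
20·log₁₀(0.508/0.142) = 20·log₁₀(3.577) = 11.1 dB.

11.1 dB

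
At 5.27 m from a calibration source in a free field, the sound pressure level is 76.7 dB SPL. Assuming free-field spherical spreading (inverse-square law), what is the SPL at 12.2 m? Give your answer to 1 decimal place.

Free-field point source: level drops by 20·log₁₀ of the distance ratio.
ΔL = −20·log₁₀(12.2/5.27) = -7.29 dB, so L₂ = 76.7 + (-7.29) = 69.4 dB SPL.

69.4 dB SPL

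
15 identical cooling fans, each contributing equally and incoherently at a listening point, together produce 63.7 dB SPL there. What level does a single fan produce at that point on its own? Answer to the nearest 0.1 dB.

51.9 dB SPL

15 equal incoherent sources add 10·log₁₀(15) = 11.76 dB over one source.
L_one = 63.7 − 11.76 = 51.9 dB SPL.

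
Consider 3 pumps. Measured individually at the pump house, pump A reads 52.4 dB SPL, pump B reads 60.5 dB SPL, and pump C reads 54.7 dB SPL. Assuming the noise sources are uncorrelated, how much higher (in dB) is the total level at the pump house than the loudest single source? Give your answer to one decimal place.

Incoherent sources sum as intensities:
L_total = 10·log₁₀(10^(52.4/10) + 10^(60.5/10) + 10^(54.7/10)) = 62.02 dB SPL.
Excess over the loudest (60.5 dB): 62.02 − 60.5 = 1.5 dB.

1.5 dB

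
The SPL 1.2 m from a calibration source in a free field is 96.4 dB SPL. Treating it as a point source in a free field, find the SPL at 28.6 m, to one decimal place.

For a point source in a free field, ΔL = −20·log₁₀(d₂/d₁).
ΔL = −20·log₁₀(28.6/1.2) = -27.54 dB, so L₂ = 96.4 + (-27.54) = 68.9 dB SPL.

68.9 dB SPL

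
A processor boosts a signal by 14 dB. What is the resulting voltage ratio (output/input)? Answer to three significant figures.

Voltage ratio = 10^(dB/20).
10^(14/20) = 10^(0.7000) = 5.01.

5.01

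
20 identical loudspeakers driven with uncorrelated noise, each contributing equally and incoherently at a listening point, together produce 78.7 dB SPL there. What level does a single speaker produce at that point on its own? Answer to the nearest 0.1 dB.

20 equal incoherent sources add 10·log₁₀(20) = 13.01 dB over one source.
L_one = 78.7 − 13.01 = 65.7 dB SPL.

65.7 dB SPL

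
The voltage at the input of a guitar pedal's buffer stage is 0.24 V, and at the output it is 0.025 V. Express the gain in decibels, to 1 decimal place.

-19.6 dB

Voltage is an amplitude quantity, so gain = 20·log₁₀(V_out/V_in).
20·log₁₀(0.025/0.24) = 20·log₁₀(0.1042) = -19.6 dB.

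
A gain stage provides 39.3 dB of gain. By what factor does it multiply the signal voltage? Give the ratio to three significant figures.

Voltage ratio = 10^(dB/20).
10^(39.3/20) = 10^(1.965) = 92.3.

92.3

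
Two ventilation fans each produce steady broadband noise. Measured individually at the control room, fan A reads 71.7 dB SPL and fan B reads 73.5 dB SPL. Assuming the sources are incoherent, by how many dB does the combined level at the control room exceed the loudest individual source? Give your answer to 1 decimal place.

Incoherent sources sum as intensities:
L_total = 10·log₁₀(10^(71.7/10) + 10^(73.5/10)) = 75.70 dB SPL.
Excess over the loudest (73.5 dB): 75.70 − 73.5 = 2.2 dB.

2.2 dB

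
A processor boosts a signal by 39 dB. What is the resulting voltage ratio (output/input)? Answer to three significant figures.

Voltage ratio = 10^(dB/20).
10^(39/20) = 10^(1.950) = 89.1.

89.1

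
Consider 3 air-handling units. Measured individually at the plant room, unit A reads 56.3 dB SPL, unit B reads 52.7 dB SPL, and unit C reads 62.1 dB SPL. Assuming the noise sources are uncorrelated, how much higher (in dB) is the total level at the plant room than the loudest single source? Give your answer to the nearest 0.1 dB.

Add the sources as powers (linear), then convert back to dB:
L_total = 10·log₁₀(10^(56.3/10) + 10^(52.7/10) + 10^(62.1/10)) = 63.49 dB SPL.
Excess over the loudest (62.1 dB): 63.49 − 62.1 = 1.4 dB.

1.4 dB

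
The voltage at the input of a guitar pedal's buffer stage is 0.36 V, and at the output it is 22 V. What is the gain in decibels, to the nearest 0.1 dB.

35.7 dB

For a voltage ratio, dB = 20·log₁₀(V₂/V₁).
20·log₁₀(22/0.36) = 20·log₁₀(61.11) = 35.7 dB.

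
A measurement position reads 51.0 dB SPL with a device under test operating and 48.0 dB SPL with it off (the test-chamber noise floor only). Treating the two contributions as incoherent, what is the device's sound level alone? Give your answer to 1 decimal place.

48.0 dB SPL

Subtract intensities: L_src = 10·log₁₀(10^(L_total/10) − 10^(L_bg/10)).
L_src = 10·log₁₀(10^(51.0/10) − 10^(48.0/10)) = 10·log₁₀(62800) = 48.0 dB SPL.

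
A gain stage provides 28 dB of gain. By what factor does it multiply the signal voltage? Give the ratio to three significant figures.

25.1

Voltage ratio = 10^(dB/20).
10^(28/20) = 10^(1.400) = 25.1.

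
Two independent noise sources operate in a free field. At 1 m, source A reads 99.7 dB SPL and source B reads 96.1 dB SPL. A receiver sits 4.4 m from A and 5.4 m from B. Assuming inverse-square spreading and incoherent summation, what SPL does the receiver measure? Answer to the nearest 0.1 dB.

87.9 dB SPL

At the listener: L_A = 99.7 − 20·log₁₀(4.4) = 86.83 dB; L_B = 96.1 − 20·log₁₀(5.4) = 81.45 dB.
Combined: 10·log₁₀(10^(86.83/10)+10^(81.45/10)) = 87.9 dB SPL.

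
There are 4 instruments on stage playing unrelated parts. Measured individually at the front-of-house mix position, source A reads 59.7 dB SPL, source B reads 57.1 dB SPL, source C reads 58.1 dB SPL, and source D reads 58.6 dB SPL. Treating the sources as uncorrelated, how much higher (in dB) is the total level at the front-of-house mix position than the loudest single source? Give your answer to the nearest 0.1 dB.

Uncorrelated sources add in intensity (power), not in dB.
L_total = 10·log₁₀(10^(59.7/10) + 10^(57.1/10) + 10^(58.1/10) + 10^(58.6/10)) = 64.50 dB SPL.
Excess over the loudest (59.7 dB): 64.50 − 59.7 = 4.8 dB.

4.8 dB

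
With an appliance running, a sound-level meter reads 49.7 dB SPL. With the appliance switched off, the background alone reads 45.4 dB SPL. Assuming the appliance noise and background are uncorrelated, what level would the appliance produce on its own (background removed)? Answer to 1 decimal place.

Remove the background by subtracting linear intensities:
L_src = 10·log₁₀(10^(49.7/10) − 10^(45.4/10)) = 10·log₁₀(58650) = 47.7 dB SPL.

47.7 dB SPL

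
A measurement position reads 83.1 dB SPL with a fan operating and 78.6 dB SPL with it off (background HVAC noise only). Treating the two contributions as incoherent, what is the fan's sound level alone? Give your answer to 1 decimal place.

81.2 dB SPL

Background correction is a power subtraction:
L_src = 10·log₁₀(10^(83.1/10) − 10^(78.6/10)) = 10·log₁₀(131700000) = 81.2 dB SPL.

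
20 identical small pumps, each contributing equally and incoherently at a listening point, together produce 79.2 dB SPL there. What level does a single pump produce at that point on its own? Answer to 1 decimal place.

20 equal incoherent sources add 10·log₁₀(20) = 13.01 dB over one source.
L_one = 79.2 − 13.01 = 66.2 dB SPL.

66.2 dB SPL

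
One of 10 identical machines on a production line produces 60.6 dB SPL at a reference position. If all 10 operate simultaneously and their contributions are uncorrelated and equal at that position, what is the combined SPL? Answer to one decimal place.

70.6 dB SPL

10 equal incoherent sources raise the level by 10·log₁₀(10) = 10.00 dB.
L_total = 60.6 + 10.00 = 70.6 dB SPL.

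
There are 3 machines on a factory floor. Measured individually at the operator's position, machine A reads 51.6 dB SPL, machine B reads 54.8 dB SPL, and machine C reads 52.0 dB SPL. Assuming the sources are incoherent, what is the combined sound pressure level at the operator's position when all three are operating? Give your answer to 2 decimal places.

57.82 dB SPL

Incoherent sources sum as intensities:
L_total = 10·log₁₀(10^(51.6/10) + 10^(54.8/10) + 10^(52.0/10)) = 10·log₁₀(605000) = 57.82 dB SPL.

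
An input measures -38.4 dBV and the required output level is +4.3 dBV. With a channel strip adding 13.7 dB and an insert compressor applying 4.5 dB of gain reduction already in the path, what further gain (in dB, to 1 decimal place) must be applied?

33.5 dB

The required make-up gain is the shortfall in the dB sum.
G = +4.3 − (-38.4) − 13.7 + 4.5 = 33.5 dB.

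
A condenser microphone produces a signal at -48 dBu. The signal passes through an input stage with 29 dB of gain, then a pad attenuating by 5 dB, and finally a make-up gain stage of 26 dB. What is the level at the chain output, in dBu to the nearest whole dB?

Cascaded gains and losses add directly in dB.
-48 + 29 − 5 + 26 = +2 dBu.

+2 dBu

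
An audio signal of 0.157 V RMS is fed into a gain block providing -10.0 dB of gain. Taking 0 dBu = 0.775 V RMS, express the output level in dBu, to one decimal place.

Input level: 20·log₁₀(0.157/0.775) = -13.87 dBu.
Output: -13.87 − 10.0 = -23.9 dBu.

-23.9 dBu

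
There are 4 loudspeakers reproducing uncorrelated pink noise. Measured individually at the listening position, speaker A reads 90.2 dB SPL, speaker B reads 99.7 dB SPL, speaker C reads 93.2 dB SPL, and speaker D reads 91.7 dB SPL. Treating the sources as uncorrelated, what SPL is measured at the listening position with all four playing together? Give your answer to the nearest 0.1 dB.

Uncorrelated sources add in intensity (power), not in dB.
L_total = 10·log₁₀(10^(90.2/10) + 10^(99.7/10) + 10^(93.2/10) + 10^(91.7/10)) = 10·log₁₀(13948000000) = 101.4 dB SPL.

101.4 dB SPL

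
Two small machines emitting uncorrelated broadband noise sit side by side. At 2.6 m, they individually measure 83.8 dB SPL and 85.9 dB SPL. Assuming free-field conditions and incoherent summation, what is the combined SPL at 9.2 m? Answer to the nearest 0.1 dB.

77.0 dB SPL

Combined at 2.6 m: 10·log₁₀(10^(83.8/10)+10^(85.9/10)) = 87.99 dB SPL.
Then apply −20·log₁₀(9.2/2.6) = -10.98 dB → 77.0 dB SPL.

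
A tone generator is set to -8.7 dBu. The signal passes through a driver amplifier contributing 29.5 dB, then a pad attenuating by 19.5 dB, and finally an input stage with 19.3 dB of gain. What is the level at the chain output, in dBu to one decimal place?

In dB, series stages simply add:
-8.7 + 29.5 − 19.5 + 19.3 = +20.6 dBu.

+20.6 dBu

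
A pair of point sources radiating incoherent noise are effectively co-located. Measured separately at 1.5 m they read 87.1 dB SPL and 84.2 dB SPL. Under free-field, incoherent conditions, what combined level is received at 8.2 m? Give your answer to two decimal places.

Combined at 1.5 m: 10·log₁₀(10^(87.1/10)+10^(84.2/10)) = 88.898 dB SPL.
Then apply −20·log₁₀(8.2/1.5) = -14.754 dB → 74.14 dB SPL.

74.14 dB SPL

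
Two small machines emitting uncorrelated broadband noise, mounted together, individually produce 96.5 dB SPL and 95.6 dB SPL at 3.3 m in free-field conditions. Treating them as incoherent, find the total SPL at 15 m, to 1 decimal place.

85.9 dB SPL

Combined at 3.3 m: 10·log₁₀(10^(96.5/10)+10^(95.6/10)) = 99.08 dB SPL.
Then apply −20·log₁₀(15/3.3) = -13.15 dB → 85.9 dB SPL.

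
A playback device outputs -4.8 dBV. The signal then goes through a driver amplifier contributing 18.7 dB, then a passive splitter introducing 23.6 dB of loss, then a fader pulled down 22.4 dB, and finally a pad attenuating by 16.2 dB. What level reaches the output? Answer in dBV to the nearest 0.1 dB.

-48.3 dBV

Cascaded gains and losses add directly in dB.
-4.8 + 18.7 − 23.6 − 22.4 − 16.2 = -48.3 dBV.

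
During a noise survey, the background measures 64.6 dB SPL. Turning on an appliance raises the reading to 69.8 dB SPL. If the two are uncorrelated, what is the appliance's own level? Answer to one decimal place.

Remove the background by subtracting linear intensities:
L_src = 10·log₁₀(10^(69.8/10) − 10^(64.6/10)) = 10·log₁₀(6666000) = 68.2 dB SPL.

68.2 dB SPL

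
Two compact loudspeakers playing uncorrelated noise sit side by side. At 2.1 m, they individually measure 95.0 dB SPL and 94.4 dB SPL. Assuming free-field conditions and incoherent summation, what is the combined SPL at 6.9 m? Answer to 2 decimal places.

87.39 dB SPL

Combined at 2.1 m: 10·log₁₀(10^(95.0/10)+10^(94.4/10)) = 97.721 dB SPL.
Then apply −20·log₁₀(6.9/2.1) = -10.333 dB → 87.39 dB SPL.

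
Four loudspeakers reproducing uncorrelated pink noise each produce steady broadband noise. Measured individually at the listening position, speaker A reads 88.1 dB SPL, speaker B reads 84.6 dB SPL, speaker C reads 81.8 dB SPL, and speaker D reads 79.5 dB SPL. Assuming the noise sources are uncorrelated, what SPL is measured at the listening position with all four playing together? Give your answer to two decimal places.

Uncorrelated sources add in intensity (power), not in dB.
L_total = 10·log₁₀(10^(88.1/10) + 10^(84.6/10) + 10^(81.8/10) + 10^(79.5/10)) = 10·log₁₀(1175000000) = 90.70 dB SPL.

90.70 dB SPL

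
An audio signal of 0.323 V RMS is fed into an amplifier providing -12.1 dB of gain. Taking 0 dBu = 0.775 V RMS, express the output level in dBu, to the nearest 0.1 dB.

-19.7 dBu

Input level: 20·log₁₀(0.323/0.775) = -7.60 dBu.
Output: -7.60 − 12.1 = -19.7 dBu.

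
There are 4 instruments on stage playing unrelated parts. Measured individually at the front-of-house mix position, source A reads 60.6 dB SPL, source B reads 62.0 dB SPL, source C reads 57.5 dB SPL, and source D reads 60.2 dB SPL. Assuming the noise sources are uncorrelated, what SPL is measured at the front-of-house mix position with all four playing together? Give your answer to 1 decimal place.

Add the sources as powers (linear), then convert back to dB:
L_total = 10·log₁₀(10^(60.6/10) + 10^(62.0/10) + 10^(57.5/10) + 10^(60.2/10)) = 10·log₁₀(4343000) = 66.4 dB SPL.

66.4 dB SPL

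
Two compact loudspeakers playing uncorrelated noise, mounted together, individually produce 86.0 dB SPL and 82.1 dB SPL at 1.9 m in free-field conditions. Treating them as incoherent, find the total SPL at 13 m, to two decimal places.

70.78 dB SPL

Combined at 1.9 m: 10·log₁₀(10^(86.0/10)+10^(82.1/10)) = 87.484 dB SPL.
Then apply −20·log₁₀(13/1.9) = -16.704 dB → 70.78 dB SPL.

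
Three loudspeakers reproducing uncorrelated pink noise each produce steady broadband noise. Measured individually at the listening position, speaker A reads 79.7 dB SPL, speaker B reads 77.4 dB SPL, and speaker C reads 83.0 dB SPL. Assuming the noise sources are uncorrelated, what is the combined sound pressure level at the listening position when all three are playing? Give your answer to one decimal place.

Uncorrelated sources add in intensity (power), not in dB.
L_total = 10·log₁₀(10^(79.7/10) + 10^(77.4/10) + 10^(83.0/10)) = 10·log₁₀(347800000) = 85.4 dB SPL.

85.4 dB SPL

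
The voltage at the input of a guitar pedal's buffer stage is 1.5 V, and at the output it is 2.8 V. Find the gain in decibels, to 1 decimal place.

Voltage ratio → dB uses the 20·log₁₀ form:
20·log₁₀(2.8/1.5) = 20·log₁₀(1.867) = 5.4 dB.

5.4 dB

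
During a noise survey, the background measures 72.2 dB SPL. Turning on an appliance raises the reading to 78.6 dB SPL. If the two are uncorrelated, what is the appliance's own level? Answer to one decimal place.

Subtract intensities: L_src = 10·log₁₀(10^(L_total/10) − 10^(L_bg/10)).
L_src = 10·log₁₀(10^(78.6/10) − 10^(72.2/10)) = 10·log₁₀(55850000) = 77.5 dB SPL.

77.5 dB SPL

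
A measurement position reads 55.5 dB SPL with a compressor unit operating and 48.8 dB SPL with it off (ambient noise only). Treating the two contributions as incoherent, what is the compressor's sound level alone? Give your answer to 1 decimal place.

Remove the background by subtracting linear intensities:
L_src = 10·log₁₀(10^(55.5/10) − 10^(48.8/10)) = 10·log₁₀(279000) = 54.5 dB SPL.

54.5 dB SPL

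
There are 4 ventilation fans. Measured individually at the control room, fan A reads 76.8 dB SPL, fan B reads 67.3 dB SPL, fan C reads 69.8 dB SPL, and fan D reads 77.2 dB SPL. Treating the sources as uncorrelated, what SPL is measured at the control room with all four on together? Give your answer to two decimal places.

Add the sources as powers (linear), then convert back to dB:
L_total = 10·log₁₀(10^(76.8/10) + 10^(67.3/10) + 10^(69.8/10) + 10^(77.2/10)) = 10·log₁₀(115300000) = 80.62 dB SPL.

80.62 dB SPL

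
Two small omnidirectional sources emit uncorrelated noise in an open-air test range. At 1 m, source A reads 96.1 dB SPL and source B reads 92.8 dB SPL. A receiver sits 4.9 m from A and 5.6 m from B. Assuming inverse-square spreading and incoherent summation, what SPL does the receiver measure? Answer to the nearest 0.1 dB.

At the listener: L_A = 96.1 − 20·log₁₀(4.9) = 82.30 dB; L_B = 92.8 − 20·log₁₀(5.6) = 77.84 dB.
Combined: 10·log₁₀(10^(82.30/10)+10^(77.84/10)) = 83.6 dB SPL.

83.6 dB SPL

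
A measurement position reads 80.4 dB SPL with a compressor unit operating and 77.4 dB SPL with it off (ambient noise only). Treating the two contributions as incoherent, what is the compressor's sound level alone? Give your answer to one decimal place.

77.4 dB SPL

Remove the background by subtracting linear intensities:
L_src = 10·log₁₀(10^(80.4/10) − 10^(77.4/10)) = 10·log₁₀(54690000) = 77.4 dB SPL.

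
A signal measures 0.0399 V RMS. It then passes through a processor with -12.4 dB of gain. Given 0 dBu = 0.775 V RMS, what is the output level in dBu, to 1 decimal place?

-38.2 dBu

Input level: 20·log₁₀(0.0399/0.775) = -25.77 dBu.
Output: -25.77 − 12.4 = -38.2 dBu.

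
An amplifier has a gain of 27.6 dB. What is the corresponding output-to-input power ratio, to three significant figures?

Power ratio = 10^(dB/10).
10^(27.6/10) = 10^(2.760) = 575.

575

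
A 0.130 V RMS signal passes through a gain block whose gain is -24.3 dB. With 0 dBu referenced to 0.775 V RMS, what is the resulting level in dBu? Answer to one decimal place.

-39.8 dBu

Input level: 20·log₁₀(0.130/0.775) = -15.51 dBu.
Output: -15.51 − 24.3 = -39.8 dBu.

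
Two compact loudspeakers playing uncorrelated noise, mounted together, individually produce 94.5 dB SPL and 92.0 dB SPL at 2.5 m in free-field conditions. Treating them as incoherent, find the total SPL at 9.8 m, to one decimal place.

84.6 dB SPL

Combined at 2.5 m: 10·log₁₀(10^(94.5/10)+10^(92.0/10)) = 96.44 dB SPL.
Then apply −20·log₁₀(9.8/2.5) = -11.87 dB → 84.6 dB SPL.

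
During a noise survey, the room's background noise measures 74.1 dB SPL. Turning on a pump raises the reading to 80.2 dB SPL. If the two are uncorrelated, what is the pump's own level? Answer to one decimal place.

Remove the background by subtracting linear intensities:
L_src = 10·log₁₀(10^(80.2/10) − 10^(74.1/10)) = 10·log₁₀(79010000) = 79.0 dB SPL.

79.0 dB SPL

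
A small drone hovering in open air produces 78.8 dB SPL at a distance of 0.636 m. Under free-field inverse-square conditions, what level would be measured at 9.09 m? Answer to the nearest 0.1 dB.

55.7 dB SPL

For a point source in a free field, ΔL = −20·log₁₀(d₂/d₁).
ΔL = −20·log₁₀(9.09/0.636) = -23.10 dB, so L₂ = 78.8 + (-23.10) = 55.7 dB SPL.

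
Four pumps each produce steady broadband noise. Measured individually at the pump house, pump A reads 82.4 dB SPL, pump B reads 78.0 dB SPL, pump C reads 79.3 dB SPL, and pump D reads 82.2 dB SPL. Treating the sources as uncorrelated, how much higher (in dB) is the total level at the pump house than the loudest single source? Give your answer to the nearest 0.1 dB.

4.5 dB

Add the sources as powers (linear), then convert back to dB:
L_total = 10·log₁₀(10^(82.4/10) + 10^(78.0/10) + 10^(79.3/10) + 10^(82.2/10)) = 86.88 dB SPL.
Excess over the loudest (82.4 dB): 86.88 − 82.4 = 4.5 dB.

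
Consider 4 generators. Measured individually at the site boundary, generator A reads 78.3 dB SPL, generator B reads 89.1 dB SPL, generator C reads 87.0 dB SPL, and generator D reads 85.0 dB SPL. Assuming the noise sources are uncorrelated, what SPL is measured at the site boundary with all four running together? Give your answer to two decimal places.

92.30 dB SPL

Uncorrelated sources add in intensity (power), not in dB.
L_total = 10·log₁₀(10^(78.3/10) + 10^(89.1/10) + 10^(87.0/10) + 10^(85.0/10)) = 10·log₁₀(1698000000) = 92.30 dB SPL.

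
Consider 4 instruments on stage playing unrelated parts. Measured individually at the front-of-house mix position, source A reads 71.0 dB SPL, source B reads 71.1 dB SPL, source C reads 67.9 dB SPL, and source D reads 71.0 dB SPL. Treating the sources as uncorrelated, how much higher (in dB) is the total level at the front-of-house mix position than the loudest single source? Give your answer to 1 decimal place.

5.4 dB

Uncorrelated sources add in intensity (power), not in dB.
L_total = 10·log₁₀(10^(71.0/10) + 10^(71.1/10) + 10^(67.9/10) + 10^(71.0/10)) = 76.46 dB SPL.
Excess over the loudest (71.1 dB): 76.46 − 71.1 = 5.4 dB.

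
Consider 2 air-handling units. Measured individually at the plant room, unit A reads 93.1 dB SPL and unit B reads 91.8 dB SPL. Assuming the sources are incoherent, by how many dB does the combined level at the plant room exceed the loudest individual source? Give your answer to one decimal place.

2.4 dB

Uncorrelated sources add in intensity (power), not in dB.
L_total = 10·log₁₀(10^(93.1/10) + 10^(91.8/10)) = 95.51 dB SPL.
Excess over the loudest (93.1 dB): 95.51 − 93.1 = 2.4 dB.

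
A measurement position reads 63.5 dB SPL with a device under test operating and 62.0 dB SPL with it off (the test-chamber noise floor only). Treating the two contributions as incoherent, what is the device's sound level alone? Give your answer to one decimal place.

Background correction is a power subtraction:
L_src = 10·log₁₀(10^(63.5/10) − 10^(62.0/10)) = 10·log₁₀(653800) = 58.2 dB SPL.

58.2 dB SPL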